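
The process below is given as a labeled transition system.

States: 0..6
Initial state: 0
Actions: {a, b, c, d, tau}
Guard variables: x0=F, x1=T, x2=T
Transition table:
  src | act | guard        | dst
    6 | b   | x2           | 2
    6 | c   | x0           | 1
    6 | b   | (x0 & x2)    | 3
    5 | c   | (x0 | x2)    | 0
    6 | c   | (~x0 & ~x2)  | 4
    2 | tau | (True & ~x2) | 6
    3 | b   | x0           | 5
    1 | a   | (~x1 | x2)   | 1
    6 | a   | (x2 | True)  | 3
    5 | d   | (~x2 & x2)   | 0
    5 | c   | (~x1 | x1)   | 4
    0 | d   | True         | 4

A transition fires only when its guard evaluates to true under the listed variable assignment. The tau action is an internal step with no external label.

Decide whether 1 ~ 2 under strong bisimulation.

Compute ~ classes (split until stable):
  round 0: {{0,1,2,3,4,5,6}}
  round 1: {{0},{1},{2,3,4},{5},{6}}
stable after 2 split(s): 5 block(s)
[1]={1}  [2]={2,3,4}

Answer: NOT BISIMILAR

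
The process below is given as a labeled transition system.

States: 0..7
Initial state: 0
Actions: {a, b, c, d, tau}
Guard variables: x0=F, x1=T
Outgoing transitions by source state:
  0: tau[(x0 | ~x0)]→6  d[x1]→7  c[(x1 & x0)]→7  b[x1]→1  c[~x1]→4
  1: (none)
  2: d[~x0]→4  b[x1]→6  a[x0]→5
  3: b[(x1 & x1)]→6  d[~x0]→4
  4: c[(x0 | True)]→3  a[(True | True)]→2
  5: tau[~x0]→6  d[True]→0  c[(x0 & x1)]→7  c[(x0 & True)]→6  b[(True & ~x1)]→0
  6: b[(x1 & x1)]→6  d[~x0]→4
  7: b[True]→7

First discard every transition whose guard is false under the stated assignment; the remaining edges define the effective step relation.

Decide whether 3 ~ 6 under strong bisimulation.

Bisimulation quotient by refinement:
  round 0: {{0,1,2,3,4,5,6,7}}
  round 1: {{0},{1},{2,3,6},{4},{5},{7}}
stable after 2 split(s): 6 block(s)
3∈{2,3,6}, 6∈{2,3,6}

Answer: BISIMILAR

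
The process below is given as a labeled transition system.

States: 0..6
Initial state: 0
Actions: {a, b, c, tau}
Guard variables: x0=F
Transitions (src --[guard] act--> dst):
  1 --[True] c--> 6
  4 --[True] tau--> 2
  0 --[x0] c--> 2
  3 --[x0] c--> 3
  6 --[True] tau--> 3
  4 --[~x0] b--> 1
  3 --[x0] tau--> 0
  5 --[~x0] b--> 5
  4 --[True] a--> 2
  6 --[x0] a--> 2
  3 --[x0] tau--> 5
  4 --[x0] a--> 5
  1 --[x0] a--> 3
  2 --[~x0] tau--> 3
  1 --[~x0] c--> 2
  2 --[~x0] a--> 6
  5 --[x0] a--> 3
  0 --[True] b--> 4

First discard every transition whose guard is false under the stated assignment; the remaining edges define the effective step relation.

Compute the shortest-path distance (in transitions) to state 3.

Answer: 3

Working:
Layered search for 3:
  depth 0: {0}
  depth 1: {4}
  depth 2: {1,2}
  depth 3: {3,6}
3 enters at depth 3; path b·a·tau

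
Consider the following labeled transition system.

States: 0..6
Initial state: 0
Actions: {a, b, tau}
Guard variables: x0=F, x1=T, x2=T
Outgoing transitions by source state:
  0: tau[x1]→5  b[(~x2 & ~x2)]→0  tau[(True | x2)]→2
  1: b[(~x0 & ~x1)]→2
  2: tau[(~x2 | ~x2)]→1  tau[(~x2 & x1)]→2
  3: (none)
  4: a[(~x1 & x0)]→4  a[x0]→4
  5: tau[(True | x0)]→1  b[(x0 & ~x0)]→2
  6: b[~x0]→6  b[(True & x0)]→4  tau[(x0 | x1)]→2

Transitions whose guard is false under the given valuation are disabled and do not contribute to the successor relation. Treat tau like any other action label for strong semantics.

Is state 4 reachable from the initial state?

Answer: UNREACHABLE

Working:
After dropping false guards: 5 live edges.
Layer 0: {0}
Layer 1: {2,5}  now seen {0,2,5}
Layer 2: {1}  now seen {0,1,2,5}
Reach set: {0,1,2,5}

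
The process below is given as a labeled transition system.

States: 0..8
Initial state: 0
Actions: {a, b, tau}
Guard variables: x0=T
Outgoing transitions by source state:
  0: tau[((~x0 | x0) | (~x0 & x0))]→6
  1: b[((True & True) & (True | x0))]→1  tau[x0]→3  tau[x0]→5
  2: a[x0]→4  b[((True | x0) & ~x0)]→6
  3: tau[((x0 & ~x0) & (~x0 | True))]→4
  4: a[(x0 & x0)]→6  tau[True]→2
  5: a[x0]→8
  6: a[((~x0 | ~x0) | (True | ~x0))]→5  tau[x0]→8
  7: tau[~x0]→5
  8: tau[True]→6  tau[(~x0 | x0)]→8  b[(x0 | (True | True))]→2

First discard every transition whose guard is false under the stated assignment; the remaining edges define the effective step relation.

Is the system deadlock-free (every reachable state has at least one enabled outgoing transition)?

Answer: DEADLOCK-FREE

Trace:
R = {0,2,4,5,6,8}
  0: tau→6  [deg 1]
  2: a→4  [deg 1]
  4: a→6  tau→2  [deg 2]
  5: a→8  [deg 1]
  6: a→5  tau→8  [deg 2]
  8: b→2  tau→6  tau→8  [deg 3]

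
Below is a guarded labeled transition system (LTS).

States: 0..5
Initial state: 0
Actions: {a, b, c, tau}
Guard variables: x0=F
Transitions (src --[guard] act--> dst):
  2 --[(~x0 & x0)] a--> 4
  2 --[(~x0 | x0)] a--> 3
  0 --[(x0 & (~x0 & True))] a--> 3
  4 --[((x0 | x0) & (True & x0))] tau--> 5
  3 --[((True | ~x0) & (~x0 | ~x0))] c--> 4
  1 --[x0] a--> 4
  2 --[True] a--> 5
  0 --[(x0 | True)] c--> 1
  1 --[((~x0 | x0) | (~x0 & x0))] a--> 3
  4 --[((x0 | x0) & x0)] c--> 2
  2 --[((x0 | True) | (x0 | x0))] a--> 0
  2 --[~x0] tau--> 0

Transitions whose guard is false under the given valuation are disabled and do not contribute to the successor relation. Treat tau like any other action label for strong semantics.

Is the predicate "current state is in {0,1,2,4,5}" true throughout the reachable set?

Inv-set: {0,1,2,4,5}
Reach set: {0,1,3,4}
  0: ✓
  1: ✓
  3: ✗ unsafe
  4: ✓
witness against invariant: c·a → 3

Answer: INVARIANT VIOLATED at state 3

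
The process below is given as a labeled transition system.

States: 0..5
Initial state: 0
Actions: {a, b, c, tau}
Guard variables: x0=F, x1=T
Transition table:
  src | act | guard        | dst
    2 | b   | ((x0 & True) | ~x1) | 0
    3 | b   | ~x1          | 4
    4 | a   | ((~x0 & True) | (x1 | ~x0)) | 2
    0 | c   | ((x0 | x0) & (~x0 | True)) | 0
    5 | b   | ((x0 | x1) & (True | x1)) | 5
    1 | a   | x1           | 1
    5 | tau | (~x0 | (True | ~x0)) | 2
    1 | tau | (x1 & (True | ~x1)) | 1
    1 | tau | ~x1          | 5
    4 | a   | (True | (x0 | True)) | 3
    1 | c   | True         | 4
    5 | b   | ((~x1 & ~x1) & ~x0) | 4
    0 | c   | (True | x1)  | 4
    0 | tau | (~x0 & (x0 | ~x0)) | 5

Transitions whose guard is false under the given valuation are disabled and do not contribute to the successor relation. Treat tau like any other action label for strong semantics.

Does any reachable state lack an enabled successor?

Answer: DEADLOCK at state 2

Analysis:
Reachable = {0,2,3,4,5}
  0: c→4  tau→5  [2 out]
  2: ∅  [STUCK]
  3: ∅  [STUCK]
  4: a→2  a→3  [2 out]
  5: b→5  tau→2  [2 out]
witness 2: c·a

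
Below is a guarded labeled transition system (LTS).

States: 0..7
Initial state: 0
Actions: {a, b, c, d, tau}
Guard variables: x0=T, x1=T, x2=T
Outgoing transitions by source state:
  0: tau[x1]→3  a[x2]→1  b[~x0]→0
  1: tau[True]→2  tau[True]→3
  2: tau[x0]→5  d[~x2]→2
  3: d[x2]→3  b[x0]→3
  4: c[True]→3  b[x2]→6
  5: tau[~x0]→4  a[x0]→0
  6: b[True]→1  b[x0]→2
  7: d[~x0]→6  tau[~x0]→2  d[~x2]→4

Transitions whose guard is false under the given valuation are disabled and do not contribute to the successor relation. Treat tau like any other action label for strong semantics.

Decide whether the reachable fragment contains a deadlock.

Answer: DEADLOCK-FREE

Analysis:
Reachable = {0,1,2,3,5}
  0: a→1  tau→3  [2 out]
  1: tau→2  tau→3  [2 out]
  2: tau→5  [1 out]
  3: b→3  d→3  [2 out]
  5: a→0  [1 out]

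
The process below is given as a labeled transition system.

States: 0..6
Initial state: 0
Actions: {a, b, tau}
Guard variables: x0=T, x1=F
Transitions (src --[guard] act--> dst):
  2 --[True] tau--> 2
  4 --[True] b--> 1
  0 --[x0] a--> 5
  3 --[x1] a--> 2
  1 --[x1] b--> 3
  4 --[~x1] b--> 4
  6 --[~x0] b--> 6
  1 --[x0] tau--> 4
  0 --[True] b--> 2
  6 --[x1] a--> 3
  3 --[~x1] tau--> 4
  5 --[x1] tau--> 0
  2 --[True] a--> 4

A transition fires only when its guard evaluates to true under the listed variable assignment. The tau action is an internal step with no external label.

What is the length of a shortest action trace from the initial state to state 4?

Breadth-first toward 4:
  L0 = {0}
  L1 = {2,5}
  L2 = {4}
first hit 4 at d=2 via b·a

Answer: 2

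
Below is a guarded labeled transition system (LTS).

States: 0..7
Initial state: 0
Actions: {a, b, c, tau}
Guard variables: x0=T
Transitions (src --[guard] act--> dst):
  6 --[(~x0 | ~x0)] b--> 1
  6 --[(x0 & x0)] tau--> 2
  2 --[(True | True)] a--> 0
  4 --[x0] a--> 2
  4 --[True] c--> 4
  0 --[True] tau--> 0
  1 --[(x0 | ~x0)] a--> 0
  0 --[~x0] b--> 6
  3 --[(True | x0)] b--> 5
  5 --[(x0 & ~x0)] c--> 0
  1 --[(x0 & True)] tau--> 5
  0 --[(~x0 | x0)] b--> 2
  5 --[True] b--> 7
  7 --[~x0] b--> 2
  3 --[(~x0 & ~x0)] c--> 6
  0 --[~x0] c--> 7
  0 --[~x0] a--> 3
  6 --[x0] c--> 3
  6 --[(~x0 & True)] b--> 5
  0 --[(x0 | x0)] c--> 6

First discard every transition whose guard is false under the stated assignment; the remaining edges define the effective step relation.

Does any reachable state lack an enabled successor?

Answer: DEADLOCK at state 7

Working:
Reach set: {0,2,3,5,6,7}
  0: b→2  c→6  tau→0  [deg 3]
  2: a→0  [deg 1]
  3: b→5  [deg 1]
  5: b→7  [deg 1]
  6: c→3  tau→2  [deg 2]
  7: ∅  [no exit]
Path to 7: c·c·b·b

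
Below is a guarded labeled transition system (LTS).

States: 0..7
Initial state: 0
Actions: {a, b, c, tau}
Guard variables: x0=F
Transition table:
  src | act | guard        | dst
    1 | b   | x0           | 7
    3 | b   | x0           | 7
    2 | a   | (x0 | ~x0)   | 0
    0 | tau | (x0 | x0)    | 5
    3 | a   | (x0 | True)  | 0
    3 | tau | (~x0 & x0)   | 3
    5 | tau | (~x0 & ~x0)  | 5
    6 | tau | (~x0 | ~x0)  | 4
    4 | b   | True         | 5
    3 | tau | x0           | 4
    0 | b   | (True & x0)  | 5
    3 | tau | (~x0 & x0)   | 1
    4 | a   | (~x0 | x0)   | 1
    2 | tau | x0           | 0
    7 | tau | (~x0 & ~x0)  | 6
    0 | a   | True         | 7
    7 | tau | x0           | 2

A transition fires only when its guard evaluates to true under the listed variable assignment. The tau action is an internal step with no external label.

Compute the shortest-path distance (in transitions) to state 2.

Answer: UNREACHABLE

Analysis:
Layered search for 2:
  L0 = {0}
  L1 = {7}
  L2 = {6}
  L3 = {4}
  L4 = {1,5}
2 never appears.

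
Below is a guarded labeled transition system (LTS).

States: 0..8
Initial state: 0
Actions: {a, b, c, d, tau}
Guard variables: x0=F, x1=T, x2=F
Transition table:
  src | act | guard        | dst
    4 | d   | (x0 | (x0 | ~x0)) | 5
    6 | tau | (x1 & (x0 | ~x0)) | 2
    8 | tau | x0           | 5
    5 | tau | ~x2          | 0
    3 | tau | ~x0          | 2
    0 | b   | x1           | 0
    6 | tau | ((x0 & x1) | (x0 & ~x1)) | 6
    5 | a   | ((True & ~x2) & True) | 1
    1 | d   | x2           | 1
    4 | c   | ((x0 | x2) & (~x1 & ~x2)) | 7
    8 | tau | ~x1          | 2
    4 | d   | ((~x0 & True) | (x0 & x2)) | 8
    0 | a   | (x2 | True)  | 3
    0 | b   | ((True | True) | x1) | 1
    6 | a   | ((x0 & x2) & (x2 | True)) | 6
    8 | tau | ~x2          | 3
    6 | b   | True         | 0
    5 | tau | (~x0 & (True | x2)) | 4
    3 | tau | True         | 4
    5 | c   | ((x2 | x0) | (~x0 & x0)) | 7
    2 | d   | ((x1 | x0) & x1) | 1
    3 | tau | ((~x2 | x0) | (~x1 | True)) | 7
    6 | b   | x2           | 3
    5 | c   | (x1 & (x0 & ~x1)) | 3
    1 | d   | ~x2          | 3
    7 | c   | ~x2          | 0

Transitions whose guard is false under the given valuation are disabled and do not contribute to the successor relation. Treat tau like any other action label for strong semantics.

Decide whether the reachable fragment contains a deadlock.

Answer: DEADLOCK-FREE

Working:
Reach set: {0,1,2,3,4,5,7,8}
  0: a→3  b→0  b→1  [3 out]
  1: d→3  [1 out]
  2: d→1  [1 out]
  3: tau→2  tau→4  tau→7  [3 out]
  4: d→5  d→8  [2 out]
  5: a→1  tau→0  tau→4  [3 out]
  7: c→0  [1 out]
  8: tau→3  [1 out]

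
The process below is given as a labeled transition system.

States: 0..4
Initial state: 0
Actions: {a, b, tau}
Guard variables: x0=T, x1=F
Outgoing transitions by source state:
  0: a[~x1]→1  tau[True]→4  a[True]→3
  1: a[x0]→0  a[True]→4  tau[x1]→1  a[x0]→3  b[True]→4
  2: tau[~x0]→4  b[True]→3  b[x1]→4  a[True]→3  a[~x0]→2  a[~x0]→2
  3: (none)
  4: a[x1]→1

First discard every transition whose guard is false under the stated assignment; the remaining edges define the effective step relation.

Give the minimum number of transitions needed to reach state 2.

Breadth-first toward 2:
  L0 = {0}
  L1 = {1,3,4}
2 never appears.

Answer: UNREACHABLE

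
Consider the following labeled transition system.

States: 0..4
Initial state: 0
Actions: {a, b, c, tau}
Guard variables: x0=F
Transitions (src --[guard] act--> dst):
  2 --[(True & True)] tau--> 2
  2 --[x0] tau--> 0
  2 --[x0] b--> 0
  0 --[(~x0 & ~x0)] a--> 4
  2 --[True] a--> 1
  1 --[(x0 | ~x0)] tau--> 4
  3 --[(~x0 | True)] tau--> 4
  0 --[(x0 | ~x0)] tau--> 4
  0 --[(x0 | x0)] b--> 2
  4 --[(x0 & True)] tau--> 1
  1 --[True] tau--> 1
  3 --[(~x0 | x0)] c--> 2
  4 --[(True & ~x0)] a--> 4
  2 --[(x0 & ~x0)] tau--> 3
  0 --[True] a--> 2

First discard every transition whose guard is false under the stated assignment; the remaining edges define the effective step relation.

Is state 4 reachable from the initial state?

Guard filter leaves 10 enabled edge(s).
depth 0: {0}
depth 1: {2,4}  cumulative {0,2,4}
depth 2: {1}  cumulative {0,1,2,4}
R = {0,1,2,4}
trace reaching 4: a

Answer: REACHABLE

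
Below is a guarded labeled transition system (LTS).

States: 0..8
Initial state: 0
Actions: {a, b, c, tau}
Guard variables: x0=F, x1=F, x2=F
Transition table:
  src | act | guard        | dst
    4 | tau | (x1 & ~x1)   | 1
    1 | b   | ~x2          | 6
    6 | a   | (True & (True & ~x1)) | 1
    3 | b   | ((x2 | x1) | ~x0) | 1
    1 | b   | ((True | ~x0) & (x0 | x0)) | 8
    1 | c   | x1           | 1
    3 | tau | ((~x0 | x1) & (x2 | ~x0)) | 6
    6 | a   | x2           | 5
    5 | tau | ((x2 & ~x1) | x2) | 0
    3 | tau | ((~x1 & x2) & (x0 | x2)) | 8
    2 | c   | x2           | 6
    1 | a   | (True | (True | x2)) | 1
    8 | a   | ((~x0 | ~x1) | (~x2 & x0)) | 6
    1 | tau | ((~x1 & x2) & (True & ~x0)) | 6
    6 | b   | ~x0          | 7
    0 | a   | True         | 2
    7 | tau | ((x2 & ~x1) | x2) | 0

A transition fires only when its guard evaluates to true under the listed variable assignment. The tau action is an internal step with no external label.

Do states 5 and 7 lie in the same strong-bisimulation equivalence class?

Answer: BISIMILAR

Analysis:
Compute ~ classes (split until stable):
  P[0] = {{0,1,2,3,4,5,6,7,8}}
  P[1] = {{0,8},{1,6},{2,4,5,7},{3}}
  P[2] = {{0},{1},{2,4,5,7},{3},{6},{8}}
stable after 3 split(s): 6 block(s)
class of 5: {2,4,5,7}; class of 7: {2,4,5,7}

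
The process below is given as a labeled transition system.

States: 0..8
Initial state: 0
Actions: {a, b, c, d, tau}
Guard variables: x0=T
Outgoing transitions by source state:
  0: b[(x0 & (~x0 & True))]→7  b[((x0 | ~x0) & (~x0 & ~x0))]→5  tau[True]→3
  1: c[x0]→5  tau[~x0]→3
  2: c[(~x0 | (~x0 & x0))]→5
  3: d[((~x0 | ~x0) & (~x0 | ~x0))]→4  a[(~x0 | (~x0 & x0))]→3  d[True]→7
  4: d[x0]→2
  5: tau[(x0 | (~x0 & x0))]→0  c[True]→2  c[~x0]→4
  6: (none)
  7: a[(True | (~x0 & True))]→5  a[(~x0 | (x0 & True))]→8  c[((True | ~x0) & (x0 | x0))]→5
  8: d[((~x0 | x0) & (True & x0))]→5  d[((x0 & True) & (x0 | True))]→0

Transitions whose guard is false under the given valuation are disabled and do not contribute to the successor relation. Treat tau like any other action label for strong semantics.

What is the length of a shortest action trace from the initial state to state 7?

Answer: 2

Trace:
BFS to 7:
  Layer 0: {0}
  Layer 1: {3}
  Layer 2: {7}
7 enters at depth 2; path tau·d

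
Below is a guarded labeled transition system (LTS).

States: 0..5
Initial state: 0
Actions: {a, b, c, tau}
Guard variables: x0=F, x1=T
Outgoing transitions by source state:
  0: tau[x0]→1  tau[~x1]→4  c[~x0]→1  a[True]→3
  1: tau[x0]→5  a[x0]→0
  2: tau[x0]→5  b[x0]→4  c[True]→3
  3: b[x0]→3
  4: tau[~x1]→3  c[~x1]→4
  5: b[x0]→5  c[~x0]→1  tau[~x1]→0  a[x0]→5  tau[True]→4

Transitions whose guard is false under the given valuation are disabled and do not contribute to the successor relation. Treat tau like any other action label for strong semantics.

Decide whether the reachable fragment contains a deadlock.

R = {0,1,3}
  0: a→3  c→1  [2 exit(s)]
  1: ∅  [deadlock]
  3: ∅  [deadlock]
witness 1: c

Answer: DEADLOCK at state 1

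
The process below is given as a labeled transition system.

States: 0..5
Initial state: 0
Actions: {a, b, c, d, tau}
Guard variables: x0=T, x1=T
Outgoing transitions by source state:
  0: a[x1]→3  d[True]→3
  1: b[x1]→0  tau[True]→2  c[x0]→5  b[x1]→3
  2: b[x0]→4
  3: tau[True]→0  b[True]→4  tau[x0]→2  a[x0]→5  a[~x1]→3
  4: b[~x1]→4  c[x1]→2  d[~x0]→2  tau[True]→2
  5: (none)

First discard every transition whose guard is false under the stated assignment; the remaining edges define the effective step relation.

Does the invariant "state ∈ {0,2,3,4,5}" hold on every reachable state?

Answer: INVARIANT HOLDS

Analysis:
Inv-set: {0,2,3,4,5}
R = {0,2,3,4,5}
  0: ✓
  2: ✓
  3: ✓
  4: ✓
  5: ✓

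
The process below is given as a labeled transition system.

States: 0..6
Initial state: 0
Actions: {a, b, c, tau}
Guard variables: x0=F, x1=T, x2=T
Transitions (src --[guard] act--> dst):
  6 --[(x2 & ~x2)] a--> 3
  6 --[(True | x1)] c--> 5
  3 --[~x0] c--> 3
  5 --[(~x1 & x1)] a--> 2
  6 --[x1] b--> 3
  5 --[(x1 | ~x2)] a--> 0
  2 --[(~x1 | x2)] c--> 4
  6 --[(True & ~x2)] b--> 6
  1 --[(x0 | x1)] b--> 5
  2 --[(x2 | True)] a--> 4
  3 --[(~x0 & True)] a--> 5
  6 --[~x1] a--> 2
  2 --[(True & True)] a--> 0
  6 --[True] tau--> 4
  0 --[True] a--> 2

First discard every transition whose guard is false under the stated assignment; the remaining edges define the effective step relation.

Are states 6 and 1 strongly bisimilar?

Refine partition for ~:
  π0 = {{0,1,2,3,4,5,6}}
  π1 = {{0,5},{1},{2,3},{4},{6}}
  π2 = {{0},{1},{2},{3},{4},{5},{6}}
stable after 3 split(s): 7 block(s)
6∈{6}, 1∈{1}

Answer: NOT BISIMILAR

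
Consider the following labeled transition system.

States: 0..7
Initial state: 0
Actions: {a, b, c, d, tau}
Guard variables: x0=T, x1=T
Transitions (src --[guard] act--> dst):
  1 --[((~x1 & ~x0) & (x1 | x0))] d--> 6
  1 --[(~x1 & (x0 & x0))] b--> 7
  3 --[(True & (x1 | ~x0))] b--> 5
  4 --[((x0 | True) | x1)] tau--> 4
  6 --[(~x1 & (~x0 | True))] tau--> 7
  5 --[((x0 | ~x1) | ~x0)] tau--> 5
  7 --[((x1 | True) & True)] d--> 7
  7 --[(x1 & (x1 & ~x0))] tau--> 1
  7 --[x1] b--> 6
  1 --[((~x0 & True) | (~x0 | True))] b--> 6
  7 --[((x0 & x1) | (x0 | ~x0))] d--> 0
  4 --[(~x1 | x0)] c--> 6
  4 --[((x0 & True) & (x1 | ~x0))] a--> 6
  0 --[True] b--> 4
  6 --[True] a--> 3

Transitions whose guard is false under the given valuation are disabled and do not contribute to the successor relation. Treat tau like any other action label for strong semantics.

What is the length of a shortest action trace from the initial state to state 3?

Answer: 3

Analysis:
Layered search for 3:
  Layer 0: {0}
  Layer 1: {4}
  Layer 2: {6}
  Layer 3: {3}
3 enters at depth 3; path b·a·a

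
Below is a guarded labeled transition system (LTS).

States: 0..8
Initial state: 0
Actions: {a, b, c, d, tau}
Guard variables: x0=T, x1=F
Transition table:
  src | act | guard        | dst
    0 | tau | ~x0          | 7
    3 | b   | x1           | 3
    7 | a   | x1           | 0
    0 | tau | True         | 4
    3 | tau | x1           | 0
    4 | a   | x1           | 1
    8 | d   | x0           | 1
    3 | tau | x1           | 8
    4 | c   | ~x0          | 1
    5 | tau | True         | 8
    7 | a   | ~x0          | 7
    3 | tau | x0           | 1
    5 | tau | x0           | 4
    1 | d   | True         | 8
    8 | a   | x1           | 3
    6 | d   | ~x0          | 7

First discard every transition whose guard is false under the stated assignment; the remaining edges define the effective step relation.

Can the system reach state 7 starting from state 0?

Answer: UNREACHABLE

Analysis:
After dropping false guards: 6 live edges.
depth 0: {0}
depth 1: {4}  now seen {0,4}
Reach set: {0,4}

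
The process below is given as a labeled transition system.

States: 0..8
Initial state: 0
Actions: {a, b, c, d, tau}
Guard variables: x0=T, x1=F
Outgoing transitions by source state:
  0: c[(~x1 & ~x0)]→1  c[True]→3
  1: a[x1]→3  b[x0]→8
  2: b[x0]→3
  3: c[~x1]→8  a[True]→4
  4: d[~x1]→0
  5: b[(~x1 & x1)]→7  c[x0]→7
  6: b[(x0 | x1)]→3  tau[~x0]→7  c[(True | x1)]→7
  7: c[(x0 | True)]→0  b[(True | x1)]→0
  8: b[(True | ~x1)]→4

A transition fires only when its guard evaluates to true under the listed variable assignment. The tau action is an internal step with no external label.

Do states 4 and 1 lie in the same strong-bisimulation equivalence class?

Bisimulation quotient by refinement:
  round 0: {{0,1,2,3,4,5,6,7,8}}
  round 1: {{0,5},{1,2,8},{3},{4},{6,7}}
  round 2: {{0},{1},{2},{3},{4},{5},{6},{7},{8}}
stable after 3 split(s): 9 block(s)
class of 4: {4}; class of 1: {1}

Answer: NOT BISIMILAR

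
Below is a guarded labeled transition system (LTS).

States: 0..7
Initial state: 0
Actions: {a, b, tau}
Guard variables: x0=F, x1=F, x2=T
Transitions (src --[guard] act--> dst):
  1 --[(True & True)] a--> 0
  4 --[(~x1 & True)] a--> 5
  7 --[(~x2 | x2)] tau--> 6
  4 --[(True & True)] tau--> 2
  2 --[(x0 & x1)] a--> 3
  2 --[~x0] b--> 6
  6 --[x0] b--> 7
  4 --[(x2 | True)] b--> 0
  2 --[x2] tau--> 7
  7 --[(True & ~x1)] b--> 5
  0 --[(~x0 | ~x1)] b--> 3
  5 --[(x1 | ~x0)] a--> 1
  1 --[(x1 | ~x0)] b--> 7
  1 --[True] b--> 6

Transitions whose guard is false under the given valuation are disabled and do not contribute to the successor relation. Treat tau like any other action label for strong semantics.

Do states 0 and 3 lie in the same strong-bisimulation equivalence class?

Bisimulation quotient by refinement:
  round 0: {{0,1,2,3,4,5,6,7}}
  round 1: {{0},{1},{2,7},{3,6},{4},{5}}
  round 2: {{0},{1},{2},{3,6},{4},{5},{7}}
7 equivalence class(es) (converged in 3)
class of 0: {0}; class of 3: {3,6}

Answer: NOT BISIMILAR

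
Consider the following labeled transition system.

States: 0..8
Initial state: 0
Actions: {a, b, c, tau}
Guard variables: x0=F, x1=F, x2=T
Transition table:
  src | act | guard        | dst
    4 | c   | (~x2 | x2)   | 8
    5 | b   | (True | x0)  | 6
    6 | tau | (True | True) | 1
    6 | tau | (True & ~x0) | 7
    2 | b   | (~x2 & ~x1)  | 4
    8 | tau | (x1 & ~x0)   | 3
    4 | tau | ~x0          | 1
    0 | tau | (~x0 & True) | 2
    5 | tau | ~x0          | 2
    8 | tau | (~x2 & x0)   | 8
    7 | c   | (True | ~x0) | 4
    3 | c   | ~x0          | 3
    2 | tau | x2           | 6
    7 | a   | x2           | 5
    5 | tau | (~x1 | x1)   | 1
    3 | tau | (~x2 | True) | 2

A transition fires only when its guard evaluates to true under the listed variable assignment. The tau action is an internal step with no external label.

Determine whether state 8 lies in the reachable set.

After dropping false guards: 13 live edges.
L0 = {0}
L1 = {2}  now seen {0,2}
L2 = {6}  now seen {0,2,6}
L3 = {1,7}  now seen {0,1,2,6,7}
L4 = {4,5}  now seen {0,1,2,4,5,6,7}
L5 = {8}  now seen {0,1,2,4,5,6,7,8}
Reach set: {0,1,2,4,5,6,7,8}
trace reaching 8: tau·tau·tau·c·c

Answer: REACHABLE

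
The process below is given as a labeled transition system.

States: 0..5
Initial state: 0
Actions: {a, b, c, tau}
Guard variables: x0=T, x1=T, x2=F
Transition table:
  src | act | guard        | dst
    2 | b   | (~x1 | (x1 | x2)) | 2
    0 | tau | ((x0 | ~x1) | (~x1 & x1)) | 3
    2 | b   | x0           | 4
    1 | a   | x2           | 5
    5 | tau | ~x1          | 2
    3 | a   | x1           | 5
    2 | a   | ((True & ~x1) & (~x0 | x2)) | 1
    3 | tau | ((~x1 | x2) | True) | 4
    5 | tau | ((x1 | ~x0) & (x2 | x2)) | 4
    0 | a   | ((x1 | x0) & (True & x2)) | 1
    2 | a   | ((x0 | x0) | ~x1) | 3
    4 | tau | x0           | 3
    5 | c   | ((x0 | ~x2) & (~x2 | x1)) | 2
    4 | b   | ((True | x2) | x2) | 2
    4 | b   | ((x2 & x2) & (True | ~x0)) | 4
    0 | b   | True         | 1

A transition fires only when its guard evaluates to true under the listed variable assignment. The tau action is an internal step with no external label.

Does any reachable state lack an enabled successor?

Reach set: {0,1,2,3,4,5}
  0: b→1  tau→3  [deg 2]
  1: ∅  [no exit]
  2: a→3  b→2  b→4  [deg 3]
  3: a→5  tau→4  [deg 2]
  4: b→2  tau→3  [deg 2]
  5: c→2  [deg 1]
witness 1: b

Answer: DEADLOCK at state 1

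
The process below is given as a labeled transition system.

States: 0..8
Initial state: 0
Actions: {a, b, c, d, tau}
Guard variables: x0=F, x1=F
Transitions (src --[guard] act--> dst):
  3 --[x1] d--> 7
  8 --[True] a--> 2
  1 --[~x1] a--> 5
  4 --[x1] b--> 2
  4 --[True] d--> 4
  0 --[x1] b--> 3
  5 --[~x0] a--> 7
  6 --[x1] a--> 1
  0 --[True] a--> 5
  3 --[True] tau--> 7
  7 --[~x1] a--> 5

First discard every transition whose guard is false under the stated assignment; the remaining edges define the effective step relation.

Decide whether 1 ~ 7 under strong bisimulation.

Answer: BISIMILAR

Analysis:
Bisimulation quotient by refinement:
  P[0] = {{0,1,2,3,4,5,6,7,8}}
  P[1] = {{0,1,5,7,8},{2,6},{3},{4}}
  P[2] = {{0,1,5,7},{2,6},{3},{4},{8}}
Fixed point at round 3; 5 class(es).
class of 1: {0,1,5,7}; class of 7: {0,1,5,7}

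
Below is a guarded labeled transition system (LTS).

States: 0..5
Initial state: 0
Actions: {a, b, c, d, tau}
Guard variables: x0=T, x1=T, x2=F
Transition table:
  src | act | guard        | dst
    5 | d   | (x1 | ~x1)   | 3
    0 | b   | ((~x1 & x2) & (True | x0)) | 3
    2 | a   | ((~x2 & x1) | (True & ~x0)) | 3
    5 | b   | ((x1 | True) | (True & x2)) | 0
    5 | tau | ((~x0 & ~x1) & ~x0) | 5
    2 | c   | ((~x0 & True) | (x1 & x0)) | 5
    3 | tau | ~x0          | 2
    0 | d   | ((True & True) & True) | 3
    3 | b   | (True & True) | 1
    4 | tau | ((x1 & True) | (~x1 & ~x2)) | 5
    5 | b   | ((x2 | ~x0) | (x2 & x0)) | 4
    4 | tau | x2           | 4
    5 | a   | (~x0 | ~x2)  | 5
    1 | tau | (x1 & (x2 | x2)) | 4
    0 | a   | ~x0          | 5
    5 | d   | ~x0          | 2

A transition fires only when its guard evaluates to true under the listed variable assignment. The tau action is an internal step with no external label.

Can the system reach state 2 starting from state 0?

8 transition(s) survive guard evaluation.
L0 = {0}
L1 = {3}  total {0,3}
L2 = {1}  total {0,1,3}
R = {0,1,3}

Answer: UNREACHABLE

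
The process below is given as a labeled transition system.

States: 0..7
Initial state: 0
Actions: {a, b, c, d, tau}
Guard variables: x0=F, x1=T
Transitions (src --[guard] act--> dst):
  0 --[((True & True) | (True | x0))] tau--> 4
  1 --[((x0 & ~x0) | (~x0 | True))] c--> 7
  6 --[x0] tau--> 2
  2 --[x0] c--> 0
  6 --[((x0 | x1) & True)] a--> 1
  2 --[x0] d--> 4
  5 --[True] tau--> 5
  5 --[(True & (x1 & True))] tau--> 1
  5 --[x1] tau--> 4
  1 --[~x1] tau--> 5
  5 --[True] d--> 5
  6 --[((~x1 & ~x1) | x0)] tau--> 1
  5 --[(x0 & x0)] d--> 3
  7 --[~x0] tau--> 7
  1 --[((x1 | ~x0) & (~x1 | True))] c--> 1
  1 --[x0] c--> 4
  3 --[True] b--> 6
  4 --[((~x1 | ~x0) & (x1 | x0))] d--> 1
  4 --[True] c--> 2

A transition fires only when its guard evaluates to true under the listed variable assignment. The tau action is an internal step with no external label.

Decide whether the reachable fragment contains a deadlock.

Reachable = {0,1,2,4,7}
  0: tau→4  [deg 1]
  1: c→1  c→7  [deg 2]
  2: ∅  [no exit]
  4: c→2  d→1  [deg 2]
  7: tau→7  [deg 1]
trace reaching 2: tau·c

Answer: DEADLOCK at state 2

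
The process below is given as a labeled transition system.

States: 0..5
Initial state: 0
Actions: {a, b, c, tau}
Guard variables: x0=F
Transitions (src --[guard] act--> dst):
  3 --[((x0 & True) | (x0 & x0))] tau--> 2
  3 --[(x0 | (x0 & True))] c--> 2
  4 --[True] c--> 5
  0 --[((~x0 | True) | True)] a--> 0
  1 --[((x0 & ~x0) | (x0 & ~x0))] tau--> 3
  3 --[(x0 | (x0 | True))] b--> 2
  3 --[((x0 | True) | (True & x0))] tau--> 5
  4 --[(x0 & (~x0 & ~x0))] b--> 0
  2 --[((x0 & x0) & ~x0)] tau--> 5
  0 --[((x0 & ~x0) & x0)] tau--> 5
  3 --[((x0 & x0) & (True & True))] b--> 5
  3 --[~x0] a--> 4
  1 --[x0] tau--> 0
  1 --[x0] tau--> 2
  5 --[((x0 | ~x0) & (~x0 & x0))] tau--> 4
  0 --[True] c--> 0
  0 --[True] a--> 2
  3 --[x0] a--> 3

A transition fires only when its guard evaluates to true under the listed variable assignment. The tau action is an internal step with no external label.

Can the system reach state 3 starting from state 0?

After dropping false guards: 7 live edges.
depth 0: {0}
depth 1: {2}  cumulative {0,2}
R = {0,2}

Answer: UNREACHABLE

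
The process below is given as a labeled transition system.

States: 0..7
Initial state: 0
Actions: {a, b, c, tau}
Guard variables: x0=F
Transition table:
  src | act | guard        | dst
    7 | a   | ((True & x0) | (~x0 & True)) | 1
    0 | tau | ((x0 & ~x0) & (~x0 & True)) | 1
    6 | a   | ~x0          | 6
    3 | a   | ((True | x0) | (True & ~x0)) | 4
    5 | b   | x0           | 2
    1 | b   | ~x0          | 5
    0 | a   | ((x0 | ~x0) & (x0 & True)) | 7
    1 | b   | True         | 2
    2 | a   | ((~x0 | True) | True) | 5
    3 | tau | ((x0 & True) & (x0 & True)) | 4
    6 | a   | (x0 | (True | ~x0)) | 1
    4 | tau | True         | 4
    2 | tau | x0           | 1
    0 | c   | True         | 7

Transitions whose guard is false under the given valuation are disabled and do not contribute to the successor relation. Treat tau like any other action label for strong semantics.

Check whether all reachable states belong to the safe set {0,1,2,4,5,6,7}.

Allowed set {0,1,2,4,5,6,7}
Reachable = {0,1,2,5,7}
  0: ok
  1: ok
  2: ok
  5: ok
  7: ok

Answer: INVARIANT HOLDS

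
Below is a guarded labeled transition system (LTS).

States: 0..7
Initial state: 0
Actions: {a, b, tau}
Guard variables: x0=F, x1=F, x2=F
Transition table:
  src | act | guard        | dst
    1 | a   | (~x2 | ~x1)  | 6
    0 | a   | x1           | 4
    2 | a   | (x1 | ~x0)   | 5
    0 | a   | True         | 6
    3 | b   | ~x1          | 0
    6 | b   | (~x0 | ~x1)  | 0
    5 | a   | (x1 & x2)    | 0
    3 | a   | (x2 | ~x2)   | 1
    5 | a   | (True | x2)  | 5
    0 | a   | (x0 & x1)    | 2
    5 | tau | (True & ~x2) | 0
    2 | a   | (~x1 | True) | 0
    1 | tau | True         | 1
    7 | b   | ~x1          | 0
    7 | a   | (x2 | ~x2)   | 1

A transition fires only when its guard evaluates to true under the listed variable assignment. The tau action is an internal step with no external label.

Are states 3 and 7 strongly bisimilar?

Answer: BISIMILAR

Working:
Bisimulation quotient by refinement:
  π0 = {{0,1,2,3,4,5,6,7}}
  π1 = {{0,2},{1,5},{3,7},{4},{6}}
  π2 = {{0},{1},{2},{3,7},{4},{5},{6}}
stable after 3 split(s): 7 block(s)
3∈{3,7}, 7∈{3,7}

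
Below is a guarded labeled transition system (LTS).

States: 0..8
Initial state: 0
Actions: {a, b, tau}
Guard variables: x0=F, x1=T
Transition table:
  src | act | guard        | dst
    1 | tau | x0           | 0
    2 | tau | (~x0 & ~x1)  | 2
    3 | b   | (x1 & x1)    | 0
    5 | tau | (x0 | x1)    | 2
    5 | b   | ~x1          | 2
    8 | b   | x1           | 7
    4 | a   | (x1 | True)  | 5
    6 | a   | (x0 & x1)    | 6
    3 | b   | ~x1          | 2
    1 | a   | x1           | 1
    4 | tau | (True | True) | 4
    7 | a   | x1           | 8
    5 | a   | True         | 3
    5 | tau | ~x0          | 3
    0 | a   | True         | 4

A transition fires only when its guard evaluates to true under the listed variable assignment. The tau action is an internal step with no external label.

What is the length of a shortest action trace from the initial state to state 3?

Layered search for 3:
  L0 = {0}
  L1 = {4}
  L2 = {5}
  L3 = {2,3}
first hit 3 at d=3 via a·a·a

Answer: 3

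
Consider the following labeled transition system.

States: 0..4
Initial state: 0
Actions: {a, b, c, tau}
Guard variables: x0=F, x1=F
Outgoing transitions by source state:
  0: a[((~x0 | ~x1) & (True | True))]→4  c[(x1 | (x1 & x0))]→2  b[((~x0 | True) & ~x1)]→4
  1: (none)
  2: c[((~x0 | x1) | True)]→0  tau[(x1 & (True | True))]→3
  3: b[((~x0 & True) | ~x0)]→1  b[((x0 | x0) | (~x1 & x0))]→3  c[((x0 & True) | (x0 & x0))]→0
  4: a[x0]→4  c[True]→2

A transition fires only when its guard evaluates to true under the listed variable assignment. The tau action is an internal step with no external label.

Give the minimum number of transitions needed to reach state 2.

Layered search for 2:
  L0 = {0}
  L1 = {4}
  L2 = {2}
first hit 2 at d=2 via a·c

Answer: 2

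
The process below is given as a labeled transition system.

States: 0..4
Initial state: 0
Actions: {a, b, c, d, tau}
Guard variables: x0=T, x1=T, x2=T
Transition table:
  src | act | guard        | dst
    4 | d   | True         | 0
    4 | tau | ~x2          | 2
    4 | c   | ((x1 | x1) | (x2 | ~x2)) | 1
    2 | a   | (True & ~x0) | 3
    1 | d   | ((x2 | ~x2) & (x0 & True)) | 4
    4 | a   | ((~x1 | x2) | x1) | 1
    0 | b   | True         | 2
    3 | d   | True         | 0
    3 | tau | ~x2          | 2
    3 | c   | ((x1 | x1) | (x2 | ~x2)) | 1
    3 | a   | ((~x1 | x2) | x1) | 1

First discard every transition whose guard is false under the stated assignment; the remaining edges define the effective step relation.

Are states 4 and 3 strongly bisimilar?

Answer: BISIMILAR

Working:
Bisimulation quotient by refinement:
  π0 = {{0,1,2,3,4}}
  π1 = {{0},{1},{2},{3,4}}
4 equivalence class(es) (converged in 2)
[4]={3,4}  [3]={3,4}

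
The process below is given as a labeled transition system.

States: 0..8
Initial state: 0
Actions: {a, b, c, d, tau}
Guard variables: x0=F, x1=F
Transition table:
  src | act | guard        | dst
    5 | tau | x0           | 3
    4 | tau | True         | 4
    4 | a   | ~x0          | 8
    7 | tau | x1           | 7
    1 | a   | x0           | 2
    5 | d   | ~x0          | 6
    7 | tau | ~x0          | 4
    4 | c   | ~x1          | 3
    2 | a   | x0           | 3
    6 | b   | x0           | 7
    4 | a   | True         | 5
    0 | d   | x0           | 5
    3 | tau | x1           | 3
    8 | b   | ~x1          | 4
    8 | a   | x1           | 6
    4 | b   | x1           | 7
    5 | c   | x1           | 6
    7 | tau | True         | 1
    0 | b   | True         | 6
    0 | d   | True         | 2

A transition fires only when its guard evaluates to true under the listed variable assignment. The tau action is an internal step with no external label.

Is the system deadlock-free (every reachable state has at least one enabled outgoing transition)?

Answer: DEADLOCK at state 2

Trace:
Reach set: {0,2,6}
  0: b→6  d→2  [deg 2]
  2: ∅  [STUCK]
  6: ∅  [STUCK]
witness 2: d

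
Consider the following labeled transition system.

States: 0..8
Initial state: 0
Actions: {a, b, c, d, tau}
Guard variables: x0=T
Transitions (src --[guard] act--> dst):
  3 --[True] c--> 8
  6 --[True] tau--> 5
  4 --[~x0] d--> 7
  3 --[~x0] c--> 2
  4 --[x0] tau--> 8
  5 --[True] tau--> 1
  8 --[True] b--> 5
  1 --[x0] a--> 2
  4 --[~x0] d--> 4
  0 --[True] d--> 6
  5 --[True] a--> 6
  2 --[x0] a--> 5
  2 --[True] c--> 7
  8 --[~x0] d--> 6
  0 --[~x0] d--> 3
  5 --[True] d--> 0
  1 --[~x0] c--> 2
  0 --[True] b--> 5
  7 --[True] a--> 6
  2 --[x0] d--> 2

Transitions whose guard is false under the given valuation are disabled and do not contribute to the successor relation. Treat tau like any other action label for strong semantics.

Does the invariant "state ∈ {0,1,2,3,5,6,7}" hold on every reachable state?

Inv-set: {0,1,2,3,5,6,7}
Reachable = {0,1,2,5,6,7}
  0: ✓
  1: ✓
  2: ✓
  5: ✓
  6: ✓
  7: ✓

Answer: INVARIANT HOLDS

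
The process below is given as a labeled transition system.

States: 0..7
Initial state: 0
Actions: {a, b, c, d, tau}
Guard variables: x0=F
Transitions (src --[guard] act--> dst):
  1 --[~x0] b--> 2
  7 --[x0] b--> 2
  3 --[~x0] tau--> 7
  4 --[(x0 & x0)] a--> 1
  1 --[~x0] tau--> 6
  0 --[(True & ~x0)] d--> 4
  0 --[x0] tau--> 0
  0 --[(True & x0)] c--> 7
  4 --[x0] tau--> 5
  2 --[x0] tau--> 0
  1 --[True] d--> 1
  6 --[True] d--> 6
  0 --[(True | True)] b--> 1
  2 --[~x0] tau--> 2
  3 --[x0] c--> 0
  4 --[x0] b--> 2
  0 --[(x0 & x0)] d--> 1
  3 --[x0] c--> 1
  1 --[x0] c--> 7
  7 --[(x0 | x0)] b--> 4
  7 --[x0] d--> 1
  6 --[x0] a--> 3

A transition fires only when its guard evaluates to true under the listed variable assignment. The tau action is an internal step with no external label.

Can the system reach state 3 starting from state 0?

Answer: UNREACHABLE

Analysis:
After dropping false guards: 8 live edges.
L0 = {0}
L1 = {1,4}  total {0,1,4}
L2 = {2,6}  total {0,1,2,4,6}
Reachable = {0,1,2,4,6}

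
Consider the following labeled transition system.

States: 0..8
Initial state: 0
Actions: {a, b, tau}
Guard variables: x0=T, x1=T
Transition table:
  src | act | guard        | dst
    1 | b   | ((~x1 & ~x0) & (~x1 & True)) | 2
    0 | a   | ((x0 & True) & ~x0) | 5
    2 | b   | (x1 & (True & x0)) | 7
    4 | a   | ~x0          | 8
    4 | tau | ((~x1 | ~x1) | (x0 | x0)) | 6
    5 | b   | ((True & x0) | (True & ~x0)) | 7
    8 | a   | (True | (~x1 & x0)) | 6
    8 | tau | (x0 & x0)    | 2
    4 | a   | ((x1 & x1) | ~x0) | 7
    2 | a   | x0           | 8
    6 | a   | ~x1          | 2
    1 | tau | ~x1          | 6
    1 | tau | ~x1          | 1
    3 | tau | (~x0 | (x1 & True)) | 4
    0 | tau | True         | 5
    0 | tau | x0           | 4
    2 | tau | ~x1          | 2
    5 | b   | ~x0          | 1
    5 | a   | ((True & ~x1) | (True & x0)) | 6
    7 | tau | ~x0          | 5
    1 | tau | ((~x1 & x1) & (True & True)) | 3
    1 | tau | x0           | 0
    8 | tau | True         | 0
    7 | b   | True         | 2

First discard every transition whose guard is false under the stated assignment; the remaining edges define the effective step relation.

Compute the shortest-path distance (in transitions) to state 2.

Breadth-first toward 2:
  Layer 0: {0}
  Layer 1: {4,5}
  Layer 2: {6,7}
  Layer 3: {2}
depth(2)=3, e.g. tau·a·b

Answer: 3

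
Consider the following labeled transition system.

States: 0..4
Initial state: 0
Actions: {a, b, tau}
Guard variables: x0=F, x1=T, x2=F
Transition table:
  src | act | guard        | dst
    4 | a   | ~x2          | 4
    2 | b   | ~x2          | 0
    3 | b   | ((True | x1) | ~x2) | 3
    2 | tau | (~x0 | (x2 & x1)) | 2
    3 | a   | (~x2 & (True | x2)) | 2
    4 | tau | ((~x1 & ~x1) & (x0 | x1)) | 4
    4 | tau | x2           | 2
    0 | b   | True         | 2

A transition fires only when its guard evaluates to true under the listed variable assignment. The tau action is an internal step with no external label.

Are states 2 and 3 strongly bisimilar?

Bisimulation quotient by refinement:
  round 0: {{0,1,2,3,4}}
  round 1: {{0},{1},{2},{3},{4}}
Fixed point at round 2; 5 class(es).
[2]={2}  [3]={3}

Answer: NOT BISIMILAR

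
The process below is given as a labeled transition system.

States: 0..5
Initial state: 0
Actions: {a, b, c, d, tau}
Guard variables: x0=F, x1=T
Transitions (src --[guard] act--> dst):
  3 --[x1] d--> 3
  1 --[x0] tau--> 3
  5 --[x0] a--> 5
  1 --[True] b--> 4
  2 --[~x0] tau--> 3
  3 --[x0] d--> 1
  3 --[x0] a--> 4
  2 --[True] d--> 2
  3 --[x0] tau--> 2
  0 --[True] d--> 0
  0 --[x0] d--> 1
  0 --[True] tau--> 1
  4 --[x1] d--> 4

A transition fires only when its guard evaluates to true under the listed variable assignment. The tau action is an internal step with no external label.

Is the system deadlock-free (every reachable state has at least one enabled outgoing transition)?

Reachable = {0,1,4}
  0: d→0  tau→1  [2 out]
  1: b→4  [1 out]
  4: d→4  [1 out]

Answer: DEADLOCK-FREE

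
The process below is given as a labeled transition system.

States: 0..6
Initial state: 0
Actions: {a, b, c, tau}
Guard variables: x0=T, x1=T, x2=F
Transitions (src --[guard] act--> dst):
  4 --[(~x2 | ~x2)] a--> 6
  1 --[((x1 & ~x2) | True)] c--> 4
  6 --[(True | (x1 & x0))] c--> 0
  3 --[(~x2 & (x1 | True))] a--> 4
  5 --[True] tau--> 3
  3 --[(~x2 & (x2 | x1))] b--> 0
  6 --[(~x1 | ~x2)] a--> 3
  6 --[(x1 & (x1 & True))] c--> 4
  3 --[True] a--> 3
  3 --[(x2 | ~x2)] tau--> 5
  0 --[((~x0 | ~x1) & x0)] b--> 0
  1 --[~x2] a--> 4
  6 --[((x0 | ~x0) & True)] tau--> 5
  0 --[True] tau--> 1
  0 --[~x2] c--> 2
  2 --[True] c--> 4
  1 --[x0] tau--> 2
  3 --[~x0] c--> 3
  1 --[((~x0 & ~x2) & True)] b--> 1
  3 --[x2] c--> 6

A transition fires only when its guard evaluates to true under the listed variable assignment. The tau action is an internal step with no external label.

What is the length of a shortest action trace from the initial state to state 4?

Answer: 2

Working:
BFS to 4:
  L0 = {0}
  L1 = {1,2}
  L2 = {4}
depth(4)=2, e.g. c·c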